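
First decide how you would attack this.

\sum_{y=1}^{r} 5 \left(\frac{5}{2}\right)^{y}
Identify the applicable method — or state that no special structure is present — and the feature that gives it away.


Verdict: the geometric series formula — term-over-term division gives \frac{5}{2} every time — index-free ratio, geometric sum formula applies.


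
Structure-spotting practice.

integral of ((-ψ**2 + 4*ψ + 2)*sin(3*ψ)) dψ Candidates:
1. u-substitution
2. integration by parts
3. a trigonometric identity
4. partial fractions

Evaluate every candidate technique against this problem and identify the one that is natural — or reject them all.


Technique: integration by parts — a polynomial -ψ**2 + 4*ψ + 2 against the kernel sin(3*ψ) is the signature bounded-ladder case for integration by parts.
- u-substitution: no subexpression of the integrand pairs with its own derivative as a factor — individual terms may offer their own substitutions, but any change of variable covering the whole integral would have to be constructed from outside the expression.
- integration by parts — yes — fits the structure here.
- a trigonometric identity — the trigonometric factor has no even power to reduce and no cross-frequency product to convert — the standard power-reduction and product-to-sum identities do not engage it.
- partial fractions: there is no rational-function structure to decompose.


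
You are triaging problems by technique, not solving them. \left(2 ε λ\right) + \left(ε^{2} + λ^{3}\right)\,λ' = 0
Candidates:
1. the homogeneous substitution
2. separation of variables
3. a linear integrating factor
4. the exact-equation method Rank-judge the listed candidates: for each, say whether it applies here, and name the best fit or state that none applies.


Method: the exact-equation method — the mixed-partials test passes for 2 ε λ and ε^{2} + λ^{3}, so a potential function exists as presented.
- the homogeneous substitution — the slope does not depend on the ratio of the variables alone.
- separation of variables: no division isolates the independent variable from the unknown.
- a linear integrating factor — the unknown enters nonlinearly (through a power, a denominator, or a transcendental function), which the linear integrating-factor recipe cannot absorb as-is — any repair would come from a preliminary substitution, not the factor.
- the exact-equation method — applies; the problem has the shape this method handles.


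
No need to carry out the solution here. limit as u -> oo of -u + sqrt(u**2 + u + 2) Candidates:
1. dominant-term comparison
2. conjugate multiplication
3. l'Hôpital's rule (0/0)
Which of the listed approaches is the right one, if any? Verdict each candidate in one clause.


Diagnosis: conjugate multiplication — this difference gives up after one conjugate multiplication — the radical structure cancels against its conjugate.
- dominant-term comparison — leading-power comparison does not apply to this form.
- conjugate multiplication: a fit — the right tool for this form.
- l'Hôpital's rule (0/0): the expression is a difference driving to ∞ − ∞, not a 0/0 quotient — there is no ratio for the rule to differentiate.


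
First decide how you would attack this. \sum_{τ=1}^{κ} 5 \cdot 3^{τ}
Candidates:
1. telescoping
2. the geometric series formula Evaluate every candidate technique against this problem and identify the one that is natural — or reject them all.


Diagnosis: the geometric series formula — each term is 3 times the previous one, so the geometric-series formula applies directly.
- telescoping — the summand is not presented as a shifted difference — a telescoping rewrite may exist, but the displayed structure does not offer one.
- the geometric series formula: yes — fits the structure here.


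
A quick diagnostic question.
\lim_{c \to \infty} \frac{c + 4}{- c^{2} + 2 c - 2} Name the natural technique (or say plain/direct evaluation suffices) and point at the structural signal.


Best approach: dominant-term comparison — growth-rate triage: the leading powers of c decide the limit, everything else is noise. As a single quotient, the ∞/∞ shape would yield to repeated differentiation as well — the growth comparison gets there in one look.


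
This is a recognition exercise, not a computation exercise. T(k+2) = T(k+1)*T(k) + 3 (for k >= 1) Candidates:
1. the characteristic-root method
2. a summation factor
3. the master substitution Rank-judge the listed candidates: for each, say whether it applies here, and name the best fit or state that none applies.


Diagnosis: no special technique — nonlinear feedback in the recursion rules out every root- or factor-based technique.
- the characteristic-root method — the recursion is nonlinear in the sequence values, so no linear-modes ansatz applies.
- a summation factor — the recursion is nonlinear — outside the first-order linear family a summation factor addresses.
- the master substitution: no fixed divisor shrinks the index between calls.


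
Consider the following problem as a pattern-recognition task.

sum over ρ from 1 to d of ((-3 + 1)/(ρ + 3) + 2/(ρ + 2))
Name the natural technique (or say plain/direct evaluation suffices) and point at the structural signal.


Diagnosis: telescoping — spot the paired structure — each term adds 2/(ρ + 2) and subtracts its successor value, which the next term restores: the definition of a telescoping chain.


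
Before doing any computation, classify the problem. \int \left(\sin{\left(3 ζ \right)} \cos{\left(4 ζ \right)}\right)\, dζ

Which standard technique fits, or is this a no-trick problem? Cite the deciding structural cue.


Diagnosis: a trigonometric identity — \sin{\left(3 ζ \right)} \cos{\left(4 ζ \right)} mixes two frequencies; the product-to-sum identity splits it into single-frequency sinusoids.


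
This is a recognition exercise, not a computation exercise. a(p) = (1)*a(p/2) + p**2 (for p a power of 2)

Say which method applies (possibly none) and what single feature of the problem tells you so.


Technique: the master substitution — index division is the fingerprint: p/2 in the recursive call means substitute p = 2^m.


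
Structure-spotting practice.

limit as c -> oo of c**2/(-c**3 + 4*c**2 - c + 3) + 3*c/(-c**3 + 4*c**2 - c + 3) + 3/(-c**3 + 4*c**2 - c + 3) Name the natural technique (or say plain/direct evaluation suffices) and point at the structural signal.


Verdict: dominant-term comparison — as c grows, only the highest-degree terms matter — compare leading terms and read the limit off. l'Hôpital's at-infinity variant applies to the expression viewed as a single quotient; the leading-term comparison is the direct route.


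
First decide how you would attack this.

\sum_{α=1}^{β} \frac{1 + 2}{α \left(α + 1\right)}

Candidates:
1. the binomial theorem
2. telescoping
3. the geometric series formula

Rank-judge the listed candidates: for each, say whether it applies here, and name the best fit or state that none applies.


Method: telescoping — poles of \frac{1 + 2}{α \left(α + 1\right)} differ by an integer, the telltale of a telescoping partial-fraction sum.
- the binomial theorem: no binomial coefficients pair up with complementary powers here.
- telescoping: a fit — the right tool for this form.
- the geometric series formula — the ratio of consecutive terms depends on the index.


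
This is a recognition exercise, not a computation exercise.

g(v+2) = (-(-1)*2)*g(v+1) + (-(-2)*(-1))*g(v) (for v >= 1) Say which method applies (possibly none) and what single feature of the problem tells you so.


Method: the characteristic-root method — the recurrence treats every index alike (constant coefficients, no forcing) — precisely the regime where r^v trials close it.


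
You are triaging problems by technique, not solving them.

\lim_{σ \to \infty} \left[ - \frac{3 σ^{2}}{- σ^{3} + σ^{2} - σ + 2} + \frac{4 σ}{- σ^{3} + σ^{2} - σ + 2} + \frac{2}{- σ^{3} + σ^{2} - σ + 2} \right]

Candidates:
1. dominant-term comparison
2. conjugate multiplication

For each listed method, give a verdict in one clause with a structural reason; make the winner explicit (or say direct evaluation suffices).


Technique: dominant-term comparison — divide by the highest power of σ present: lower-order terms vanish and the dominant ratio remains.
- dominant-term comparison: yes — fits the structure here.
- conjugate multiplication: there are no radicals in tension whose conjugate would simplify matters.


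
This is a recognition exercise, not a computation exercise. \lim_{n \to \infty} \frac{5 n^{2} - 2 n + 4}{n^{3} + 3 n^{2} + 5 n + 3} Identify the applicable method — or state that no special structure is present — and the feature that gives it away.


Technique: dominant-term comparison — at large n only the top-degree terms survive; compare the leading terms and the limit falls out. Viewed as a single quotient this is an ∞/∞ form — an at-infinity application of l'Hôpital's rule would also resolve it; comparing leading growth reads the answer without differentiating.


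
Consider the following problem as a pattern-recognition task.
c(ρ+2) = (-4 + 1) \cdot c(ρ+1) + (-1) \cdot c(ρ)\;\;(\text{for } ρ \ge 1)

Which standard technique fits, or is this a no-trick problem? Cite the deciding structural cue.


Diagnosis: the characteristic-root method — try a geometric ansatz r^ρ: constant coefficients turn the recurrence into one polynomial equation in r.


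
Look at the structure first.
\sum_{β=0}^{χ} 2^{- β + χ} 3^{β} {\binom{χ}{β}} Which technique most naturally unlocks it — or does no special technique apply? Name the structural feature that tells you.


Best approach: the binomial theorem — the summand is term β of a binomial expansion in 3 and 2; the whole sum is a single power.


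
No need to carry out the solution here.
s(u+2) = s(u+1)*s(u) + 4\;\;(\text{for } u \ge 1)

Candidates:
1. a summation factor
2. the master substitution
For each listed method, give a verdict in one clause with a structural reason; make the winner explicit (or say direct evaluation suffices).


Technique: no special technique — nonlinear feedback in the recursion rules out every root- or factor-based technique.
- a summation factor — no summation factor applies — the rule is not linear in the sequence values.
- the master substitution: the recursive argument is a shift of the index, not a fixed fraction of it.


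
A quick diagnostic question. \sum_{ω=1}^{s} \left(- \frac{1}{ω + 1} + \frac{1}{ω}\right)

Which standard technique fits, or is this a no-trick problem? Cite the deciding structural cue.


Method: telescoping — the summand is \frac{1}{ω} minus the same expression shifted by one, so consecutive terms cancel in pairs.


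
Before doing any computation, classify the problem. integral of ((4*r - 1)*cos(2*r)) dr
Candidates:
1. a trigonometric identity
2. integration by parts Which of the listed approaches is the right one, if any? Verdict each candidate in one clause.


Verdict: integration by parts — a polynomial factor 4*r - 1 multiplies cos(2*r); differentiating 4*r - 1 lowers its degree while cos(2*r) integrates cleanly, so parts wins.
- a trigonometric identity: the trigonometric factor has no even power to reduce and no cross-frequency product to convert — the standard power-reduction and product-to-sum identities do not engage it.
- integration by parts: yes — fits the structure here.


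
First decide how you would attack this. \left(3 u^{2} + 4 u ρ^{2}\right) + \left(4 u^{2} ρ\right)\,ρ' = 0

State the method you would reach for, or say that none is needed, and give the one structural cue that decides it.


Method: the exact-equation method — d/dρ of 3 u^{2} + 4 u ρ^{2} equals d/du of 4 u^{2} ρ: the form is a total differential of one potential — integrate it exactly.


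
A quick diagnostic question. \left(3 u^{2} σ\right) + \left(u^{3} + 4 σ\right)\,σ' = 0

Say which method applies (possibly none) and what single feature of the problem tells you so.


Technique: the exact-equation method — checking ∂/∂σ of 3 u^{2} σ against ∂/∂u of u^{3} + 4 σ: they match — the equation is exact as it stands.


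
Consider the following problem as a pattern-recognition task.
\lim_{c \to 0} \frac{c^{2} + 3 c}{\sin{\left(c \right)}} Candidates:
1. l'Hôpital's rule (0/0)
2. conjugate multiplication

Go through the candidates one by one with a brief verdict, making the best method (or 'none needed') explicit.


Method: l'Hôpital's rule (0/0) — both numerator and denominator vanish at 0: the genuine 0/0 indeterminate that l'Hôpital exists for. The standard small-argument limits would also carry it; the rule is the systematic route.
- l'Hôpital's rule (0/0) — yes — fits the structure here.
- conjugate multiplication: no difference of divergent radicals appears, so rationalizing has nothing to cancel.


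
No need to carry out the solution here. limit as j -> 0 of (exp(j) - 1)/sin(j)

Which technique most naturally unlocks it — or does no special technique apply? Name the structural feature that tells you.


Technique: l'Hôpital's rule (0/0) — both numerator and denominator vanish at 0: the genuine 0/0 indeterminate that l'Hôpital exists for. A first-order expansion at the point is an equally standard path; the rule packages it.


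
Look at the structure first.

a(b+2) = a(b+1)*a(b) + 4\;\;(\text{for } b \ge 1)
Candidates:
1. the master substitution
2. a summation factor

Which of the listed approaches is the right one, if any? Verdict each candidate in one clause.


Method: no special technique — each new value is a nonlinear function of earlier ones — scaling arguments and superposition both fail.
- the master substitution — there is no divide-the-index recursive argument.
- a summation factor: no summation factor applies — the rule is not linear in the sequence values.


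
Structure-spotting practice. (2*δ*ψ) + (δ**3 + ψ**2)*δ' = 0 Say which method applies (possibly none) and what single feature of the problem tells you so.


Diagnosis: the exact-equation method — because the two cross partials coincide, the form is conservative as written — recover its potential in (ψ, δ).


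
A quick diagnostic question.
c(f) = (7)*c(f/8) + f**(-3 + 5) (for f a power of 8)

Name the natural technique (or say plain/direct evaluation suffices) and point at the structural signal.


Verdict: the master substitution — divide-the-index recursion (f/8 inside the call) straightens out once the index is rewritten as 8^m.


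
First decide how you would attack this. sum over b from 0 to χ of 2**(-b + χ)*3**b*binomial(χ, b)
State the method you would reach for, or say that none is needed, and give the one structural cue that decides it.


Diagnosis: the binomial theorem — binomial coefficients against complementary powers of 3 and 2: recognize the binomial expansion and resum.


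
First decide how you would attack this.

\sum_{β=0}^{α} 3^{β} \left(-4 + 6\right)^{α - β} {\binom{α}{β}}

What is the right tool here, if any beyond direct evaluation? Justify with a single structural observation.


Verdict: the binomial theorem — terms weighting {\binom{α}{β}} against matched powers of 3 and (-4 + 6) reassemble into (3 + (-4 + 6))^α by the binomial theorem.


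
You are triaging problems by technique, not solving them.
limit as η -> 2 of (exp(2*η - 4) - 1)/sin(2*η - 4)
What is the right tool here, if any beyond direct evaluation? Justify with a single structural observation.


Diagnosis: l'Hôpital's rule (0/0) — numerator and denominator both vanish at 2 — a genuine 0/0 form, which is exactly when l'Hôpital applies. Known elementary limits would finish this too — the rule just bypasses the case analysis.


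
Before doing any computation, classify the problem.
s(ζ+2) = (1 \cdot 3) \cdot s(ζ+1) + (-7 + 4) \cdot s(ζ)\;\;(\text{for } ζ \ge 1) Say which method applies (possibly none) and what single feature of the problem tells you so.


Verdict: the characteristic-root method — linear, homogeneous, constant coefficients: solutions of the form r^ζ exist — find the roots of the characteristic polynomial.


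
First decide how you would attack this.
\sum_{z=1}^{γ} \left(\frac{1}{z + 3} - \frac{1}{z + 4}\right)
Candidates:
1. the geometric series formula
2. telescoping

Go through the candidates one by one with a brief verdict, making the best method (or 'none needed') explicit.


Verdict: telescoping — each term adds \frac{1}{z + 3} and subtracts the same expression advanced one index; that subtracted piece cancels against the next term's added copy — only the boundary terms survive.
- the geometric series formula: there is no constant term-to-term ratio.
- telescoping: applies; the problem has the shape this method handles.


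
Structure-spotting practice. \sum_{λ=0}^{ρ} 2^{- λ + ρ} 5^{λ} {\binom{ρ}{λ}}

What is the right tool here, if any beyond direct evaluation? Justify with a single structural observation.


Diagnosis: the binomial theorem — binomial coefficients against complementary powers of 5 and 2: recognize the binomial expansion and resum.


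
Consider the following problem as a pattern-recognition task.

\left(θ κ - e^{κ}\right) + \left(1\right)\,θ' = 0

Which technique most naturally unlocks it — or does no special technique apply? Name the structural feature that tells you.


Verdict: a linear integrating factor — θ appears only to the first power with coefficient κ — the classic integrating-factor setup.


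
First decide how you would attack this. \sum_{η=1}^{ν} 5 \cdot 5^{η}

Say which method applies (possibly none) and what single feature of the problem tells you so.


Diagnosis: the geometric series formula — the ratio of consecutive terms is the constant 5, independent of the index — a geometric sum.


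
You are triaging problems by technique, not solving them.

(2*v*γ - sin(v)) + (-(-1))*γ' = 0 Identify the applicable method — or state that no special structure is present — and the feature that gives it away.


Technique: a linear integrating factor — linear in the unknown with genuine forcing: multiply through by the exponential of the integrated coefficient and the left side closes into one derivative.


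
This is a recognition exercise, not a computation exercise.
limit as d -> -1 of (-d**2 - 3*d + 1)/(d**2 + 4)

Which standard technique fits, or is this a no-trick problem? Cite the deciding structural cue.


Technique: no special technique — nothing blocks direct substitution at -1: plug in and finish.


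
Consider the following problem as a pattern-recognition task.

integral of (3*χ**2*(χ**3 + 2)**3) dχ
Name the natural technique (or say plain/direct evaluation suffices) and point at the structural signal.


Technique: u-substitution — 3*χ**2 matches the derivative of χ**3 + 2 up to a constant; with u = χ**3 + 2 the whole integrand folds into a function of u alone. Expanding everything out would also get there; the substitution is the systematic route.


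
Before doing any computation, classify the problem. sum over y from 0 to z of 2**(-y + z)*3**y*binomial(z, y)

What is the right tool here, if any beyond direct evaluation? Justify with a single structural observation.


Method: the binomial theorem — the summand is term y of a binomial expansion in 3 and 2; the whole sum is a single power.


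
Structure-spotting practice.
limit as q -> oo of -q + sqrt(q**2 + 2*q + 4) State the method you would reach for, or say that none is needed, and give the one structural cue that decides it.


Method: conjugate multiplication — two divergent pieces with a minus sign between them and a radical in the mix: rationalize sqrt(q**2 + 2*q + 4) - q before any limit law applies.


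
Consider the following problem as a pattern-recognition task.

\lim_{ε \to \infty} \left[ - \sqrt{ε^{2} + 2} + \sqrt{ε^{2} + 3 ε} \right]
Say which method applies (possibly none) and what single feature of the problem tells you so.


Verdict: conjugate multiplication — this difference gives up after one conjugate multiplication — the radical structure cancels against its conjugate.


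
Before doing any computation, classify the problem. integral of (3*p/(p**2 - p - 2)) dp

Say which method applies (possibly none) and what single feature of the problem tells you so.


Verdict: partial fractions — once p**2 - p - 2 is factored, each root contributes a simple-fraction term; integrate them one at a time.


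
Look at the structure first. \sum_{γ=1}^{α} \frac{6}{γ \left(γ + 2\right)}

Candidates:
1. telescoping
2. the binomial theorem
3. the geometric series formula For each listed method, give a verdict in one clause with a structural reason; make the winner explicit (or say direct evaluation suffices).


Verdict: telescoping — poles of \frac{6}{γ \left(γ + 2\right)} differ by an integer, the telltale of a telescoping partial-fraction sum.
- telescoping: yes — fits the structure here.
- the binomial theorem — no binomial coefficients pair up with complementary powers here.
- the geometric series formula: the term-to-term ratio drifts with the index — the one thing the geometric formula cannot absorb.


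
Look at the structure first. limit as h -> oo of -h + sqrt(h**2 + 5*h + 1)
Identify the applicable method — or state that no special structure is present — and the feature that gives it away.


Verdict: conjugate multiplication — neither sqrt(h**2 + 5*h + 1) nor h converges alone, so rewrite their difference as a conjugate-rationalized quotient first.


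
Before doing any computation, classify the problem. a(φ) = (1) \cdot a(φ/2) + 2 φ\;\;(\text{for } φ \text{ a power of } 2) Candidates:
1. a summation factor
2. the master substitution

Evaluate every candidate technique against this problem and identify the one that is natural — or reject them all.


Method: the master substitution — the argument shrinks by the factor 2, so measure the index on a logarithmic scale and the recursion becomes a shift.
- a summation factor: a divided-index call is outside the fixed-shift first-order family a summation factor normalizes.
- the master substitution — yes — fits the structure here.


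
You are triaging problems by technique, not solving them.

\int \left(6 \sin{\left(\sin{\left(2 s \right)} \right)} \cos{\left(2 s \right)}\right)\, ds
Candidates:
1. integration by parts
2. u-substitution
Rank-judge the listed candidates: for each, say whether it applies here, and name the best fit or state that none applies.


Verdict: u-substitution — read it as f(\sin{\left(2 s \right)}) times a constant multiple of d(\sin{\left(2 s \right)}): one substitution, u = \sin{\left(2 s \right)}, finishes it.
- integration by parts — the nonconstant-polynomial-times-standard-kernel pattern (an exp, sine, cosine, or logarithm partner) is absent.
- u-substitution — applicable, and directly so.


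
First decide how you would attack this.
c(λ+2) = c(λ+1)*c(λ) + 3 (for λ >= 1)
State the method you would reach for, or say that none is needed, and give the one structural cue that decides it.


Verdict: no special technique — the map from one term to the next is curved, not linear, so linear closed-form machinery does not attach.


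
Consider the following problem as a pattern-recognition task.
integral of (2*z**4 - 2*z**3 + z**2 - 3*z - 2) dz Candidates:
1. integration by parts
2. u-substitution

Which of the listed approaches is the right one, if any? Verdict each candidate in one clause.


Best approach: no special technique — nothing composite, nothing rational, nothing trigonometric — each constant-multiple power of z integrates by the power rule alone.
- integration by parts — splitting off a factor buys nothing — the integrand integrates directly without parts.
- u-substitution — no substitution does more than relabel what direct integration already handles.


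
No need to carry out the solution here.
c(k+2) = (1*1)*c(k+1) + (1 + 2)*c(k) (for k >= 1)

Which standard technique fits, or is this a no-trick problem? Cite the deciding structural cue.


Diagnosis: the characteristic-root method — every coefficient is a fixed number and the forcing is zero — substitute r^k and read off the root equation.


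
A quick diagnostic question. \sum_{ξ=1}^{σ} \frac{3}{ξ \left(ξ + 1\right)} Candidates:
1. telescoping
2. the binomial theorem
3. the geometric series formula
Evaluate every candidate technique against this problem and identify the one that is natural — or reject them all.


Technique: telescoping — integer-spaced poles in \frac{3}{ξ \left(ξ + 1\right)} are the telescoping signature in disguise.
- telescoping: yes, a natural case for it.
- the binomial theorem — the summand does not match any term pattern of an expanded binomial power.
- the geometric series formula: there is no constant term-to-term ratio.


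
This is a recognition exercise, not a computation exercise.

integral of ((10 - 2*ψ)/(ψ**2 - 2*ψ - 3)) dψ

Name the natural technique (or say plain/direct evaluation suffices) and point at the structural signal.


Verdict: partial fractions — break ψ**2 - 2*ψ - 3 into its roots and the integral splits into logarithm-sized bites.


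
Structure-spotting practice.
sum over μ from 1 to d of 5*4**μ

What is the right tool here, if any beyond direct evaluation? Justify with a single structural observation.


Verdict: the geometric series formula — check a ratio of consecutive terms: it is 4, independent of the index, so the geometric formula closes the sum.


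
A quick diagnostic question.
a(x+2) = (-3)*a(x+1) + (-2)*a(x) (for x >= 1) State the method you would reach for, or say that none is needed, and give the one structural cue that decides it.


Verdict: the characteristic-root method — linear, homogeneous, constant coefficients: solutions of the form r^x exist — find the roots of the characteristic polynomial.


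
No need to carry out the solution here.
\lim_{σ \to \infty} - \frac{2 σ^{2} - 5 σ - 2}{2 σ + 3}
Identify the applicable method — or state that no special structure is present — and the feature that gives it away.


Verdict: dominant-term comparison — at large σ only the top-degree terms survive; compare the leading terms and the limit falls out. As a single quotient, the ∞/∞ shape would yield to repeated differentiation as well — the growth comparison gets there in one look.


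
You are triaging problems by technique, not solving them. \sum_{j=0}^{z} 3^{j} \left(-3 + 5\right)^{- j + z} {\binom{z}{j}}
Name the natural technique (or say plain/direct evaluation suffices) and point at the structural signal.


Technique: the binomial theorem — {\binom{z}{j}} weighting matched powers of 3 and (-3 + 5) is the expanded form of (3 + (-3 + 5))^z — fold it back up.


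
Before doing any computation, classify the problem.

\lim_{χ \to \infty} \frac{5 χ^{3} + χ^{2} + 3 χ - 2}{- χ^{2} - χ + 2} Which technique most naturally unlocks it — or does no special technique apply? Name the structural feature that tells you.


Verdict: dominant-term comparison — at large χ only the top-degree terms survive; compare the leading terms and the limit falls out. l'Hôpital's at-infinity variant applies to the expression viewed as a single quotient; the leading-term comparison is the direct route.


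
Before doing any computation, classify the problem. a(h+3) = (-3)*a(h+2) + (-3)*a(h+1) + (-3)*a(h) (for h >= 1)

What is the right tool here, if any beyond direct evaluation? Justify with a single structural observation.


Technique: the characteristic-root method — fixed numeric weights on consecutive terms and no forcing term added: the root method in its home territory.


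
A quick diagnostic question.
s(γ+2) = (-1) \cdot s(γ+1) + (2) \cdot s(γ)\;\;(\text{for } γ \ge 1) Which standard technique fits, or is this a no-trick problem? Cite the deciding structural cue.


Diagnosis: the characteristic-root method — try a geometric ansatz r^γ: constant coefficients turn the recurrence into one polynomial equation in r.


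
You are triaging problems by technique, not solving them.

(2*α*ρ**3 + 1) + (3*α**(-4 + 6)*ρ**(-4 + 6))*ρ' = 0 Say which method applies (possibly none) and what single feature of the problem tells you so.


Method: the exact-equation method — because the two cross partials coincide, the form is conservative as written — recover its potential in (α, ρ).


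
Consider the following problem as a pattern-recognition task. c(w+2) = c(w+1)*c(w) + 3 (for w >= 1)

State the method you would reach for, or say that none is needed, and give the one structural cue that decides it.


Technique: no special technique — the update rule curves (it is not linear in the unknown sequence), so no superposition-based closed form attaches — iterate or study it directly.


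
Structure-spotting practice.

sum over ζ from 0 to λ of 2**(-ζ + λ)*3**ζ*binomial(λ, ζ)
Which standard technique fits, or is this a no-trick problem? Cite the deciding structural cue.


Best approach: the binomial theorem — the summand is term ζ of a binomial expansion in 3 and 2; the whole sum is a single power.


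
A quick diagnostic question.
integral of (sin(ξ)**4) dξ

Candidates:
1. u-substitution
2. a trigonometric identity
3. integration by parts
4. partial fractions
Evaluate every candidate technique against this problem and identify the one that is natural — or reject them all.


Diagnosis: a trigonometric identity — apply power reduction to sin(ξ)**4; each application halves the trigonometric degree.
- u-substitution: no subexpression of the integrand pairs with its own derivative as a factor — individual terms may offer their own substitutions, but any change of variable covering the whole integral would have to be constructed from outside the expression.
- a trigonometric identity — a fit — the right tool for this form.
- integration by parts — not the fit here: there is no polynomial factor to ladder down — parts can still close the trigonometric product by recursion, though the identity rewrite is the direct route.
- partial fractions — there is no rational-function structure to decompose.


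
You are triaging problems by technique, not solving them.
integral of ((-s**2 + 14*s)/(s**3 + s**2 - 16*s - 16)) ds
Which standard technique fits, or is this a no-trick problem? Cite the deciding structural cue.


Diagnosis: partial fractions — the bottom, s**3 + s**2 - 16*s - 16, comes apart into simple factors, and a proper rational function over split factors decomposes.


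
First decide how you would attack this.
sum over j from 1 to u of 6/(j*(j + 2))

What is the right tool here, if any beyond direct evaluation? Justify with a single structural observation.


Technique: telescoping — after splitting 6/(j*(j + 2)) into partial fractions, the pieces are shifted copies of one function and cancel telescopically.


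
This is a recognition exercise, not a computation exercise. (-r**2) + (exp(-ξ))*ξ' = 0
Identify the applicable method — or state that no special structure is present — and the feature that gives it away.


Technique: separation of variables — one side of the product carries the independent variable, the other the unknown — the textbook separation shape. The equation is exact as it stands too — a potential function exists — though separation reads the split structure directly.


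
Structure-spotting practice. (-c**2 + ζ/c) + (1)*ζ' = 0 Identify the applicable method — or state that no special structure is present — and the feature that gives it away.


Technique: a linear integrating factor — the unknown enters only to the first power against a nonzero forcing term — the integrating-factor template applies directly.


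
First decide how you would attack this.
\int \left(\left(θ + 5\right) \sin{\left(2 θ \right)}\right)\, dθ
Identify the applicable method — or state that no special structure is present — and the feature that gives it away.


Verdict: integration by parts — the integrand splits as θ + 5 times \sin{\left(2 θ \right)} — repeatedly differentiating the polynomial part kills it, which is the parts ladder.


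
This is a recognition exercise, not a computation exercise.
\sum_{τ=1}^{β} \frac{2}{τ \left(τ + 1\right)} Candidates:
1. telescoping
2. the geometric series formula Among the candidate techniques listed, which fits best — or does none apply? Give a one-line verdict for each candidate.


Diagnosis: telescoping — \frac{2}{τ \left(τ + 1\right)} hides a difference of shifted reciprocals — decompose it and the middle of the sum vanishes.
- telescoping — yes, a natural case for it.
- the geometric series formula: dividing successive terms gives an index-dependent quantity, not a constant.


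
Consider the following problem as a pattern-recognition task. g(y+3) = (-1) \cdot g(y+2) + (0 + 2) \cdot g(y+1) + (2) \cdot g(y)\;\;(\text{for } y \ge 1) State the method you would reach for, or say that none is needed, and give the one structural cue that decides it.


Verdict: the characteristic-root method — every coefficient is a fixed number and the forcing is zero — substitute r^y and read off the root equation.


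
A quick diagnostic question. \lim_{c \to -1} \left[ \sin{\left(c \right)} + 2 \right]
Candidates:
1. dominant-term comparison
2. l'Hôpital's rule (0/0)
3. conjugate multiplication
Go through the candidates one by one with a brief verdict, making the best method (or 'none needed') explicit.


Method: no special technique — nothing blocks direct substitution at -1: plug in and finish.
- dominant-term comparison — no dominant power emerges to decide the limit by degree comparison.
- l'Hôpital's rule (0/0) — evaluation at the point is determinate, so the rule has nothing to repair.
- conjugate multiplication — no divergent radical difference is present for a conjugate pair to cancel.


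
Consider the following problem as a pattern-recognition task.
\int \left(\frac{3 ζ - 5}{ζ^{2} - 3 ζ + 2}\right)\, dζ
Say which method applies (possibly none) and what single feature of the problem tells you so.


Diagnosis: partial fractions — once ζ^{2} - 3 ζ + 2 is factored, each root contributes a simple-fraction term; integrate them one at a time.


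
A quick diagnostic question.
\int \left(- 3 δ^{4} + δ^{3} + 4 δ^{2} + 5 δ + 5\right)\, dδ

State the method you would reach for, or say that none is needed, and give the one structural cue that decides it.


Method: no special technique — scan for structure and find none: constant multiples of powers of δ, integrate directly.


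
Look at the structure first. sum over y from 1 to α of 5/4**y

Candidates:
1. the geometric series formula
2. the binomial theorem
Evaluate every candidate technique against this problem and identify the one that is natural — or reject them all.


Verdict: the geometric series formula — consecutive terms stand in a fixed index-free ratio — the geometric sum formula closes it.
- the geometric series formula — yes — fits the structure here.
- the binomial theorem: the terms do not reassemble into a binomial power.


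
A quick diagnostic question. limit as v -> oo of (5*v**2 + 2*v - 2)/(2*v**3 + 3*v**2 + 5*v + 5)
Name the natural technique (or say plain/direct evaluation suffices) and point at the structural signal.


Method: dominant-term comparison — as v grows, only the highest-degree terms matter — compare leading terms and read the limit off. Viewed as a single quotient this is an ∞/∞ form — an at-infinity application of l'Hôpital's rule would also resolve it; comparing leading growth reads the answer without differentiating.


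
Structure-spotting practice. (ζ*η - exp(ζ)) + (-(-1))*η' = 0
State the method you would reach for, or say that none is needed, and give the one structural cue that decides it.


Verdict: a linear integrating factor — arrange it as η' + ζ·η = (the forcing term) and the integrating factor does the rest.


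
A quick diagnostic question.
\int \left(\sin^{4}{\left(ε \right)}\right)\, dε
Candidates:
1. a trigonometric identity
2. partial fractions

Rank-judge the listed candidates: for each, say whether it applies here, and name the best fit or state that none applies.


Method: a trigonometric identity — apply power reduction to \sin^{4}{\left(ε \right)}; each application halves the trigonometric degree.
- a trigonometric identity: applicable, and directly so.
- partial fractions: the expression is not a ratio of polynomials that decomposes further.


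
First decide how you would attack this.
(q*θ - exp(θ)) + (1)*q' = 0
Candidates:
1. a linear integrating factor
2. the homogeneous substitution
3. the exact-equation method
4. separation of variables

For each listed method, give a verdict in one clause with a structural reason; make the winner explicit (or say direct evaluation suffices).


Method: a linear integrating factor — q appears only to the first power with coefficient θ — the classic integrating-factor setup.
- a linear integrating factor — yes — fits the structure here.
- the homogeneous substitution: the slope is not a function of the ratio of the variables alone.
- the exact-equation method: the mixed partial derivatives differ, so the left side is not a total differential.
- separation of variables: no algebra isolates the independent variable on one side and the unknown on the other.


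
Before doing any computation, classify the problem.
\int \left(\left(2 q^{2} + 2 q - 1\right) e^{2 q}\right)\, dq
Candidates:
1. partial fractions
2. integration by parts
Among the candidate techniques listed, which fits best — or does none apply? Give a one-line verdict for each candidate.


Diagnosis: integration by parts — the integrand splits as 2 q^{2} + 2 q - 1 times e^{2 q} — repeatedly differentiating the polynomial part kills it, which is the parts ladder.
- partial fractions — there is no rational-function structure to decompose.
- integration by parts — applies; the problem has the shape this method handles.


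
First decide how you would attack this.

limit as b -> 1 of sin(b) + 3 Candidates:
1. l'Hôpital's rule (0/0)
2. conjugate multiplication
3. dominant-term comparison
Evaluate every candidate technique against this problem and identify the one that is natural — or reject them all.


Best approach: no special technique — the function is continuous at 1; evaluation is itself the limit, no machinery required.
- l'Hôpital's rule (0/0) — substituting the point gives a finite value outright — there is no indeterminate clash to repair.
- conjugate multiplication: there is no infinity-minus-infinity radical difference to rationalize.
- dominant-term comparison: leading-power comparison does not apply to this form.


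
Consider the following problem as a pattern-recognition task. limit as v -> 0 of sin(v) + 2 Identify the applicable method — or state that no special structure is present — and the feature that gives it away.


Best approach: no special technique — the expression is continuous at 0 — substitute and evaluate; no indeterminate form appears.


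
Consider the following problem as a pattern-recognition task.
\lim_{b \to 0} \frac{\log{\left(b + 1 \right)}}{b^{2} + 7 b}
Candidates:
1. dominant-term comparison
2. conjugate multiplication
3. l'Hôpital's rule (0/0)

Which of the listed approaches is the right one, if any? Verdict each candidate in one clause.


Method: l'Hôpital's rule (0/0) — both numerator and denominator vanish at 0: the genuine 0/0 indeterminate that l'Hôpital exists for. A local series expansion at the point resolves it as well; the rule is the packaged version of that step.
- dominant-term comparison: this is not a rational comparison of growth rates at infinity.
- conjugate multiplication — the conjugate move applies to radical differences, which this is not.
- l'Hôpital's rule (0/0): yes — fits the structure here.
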